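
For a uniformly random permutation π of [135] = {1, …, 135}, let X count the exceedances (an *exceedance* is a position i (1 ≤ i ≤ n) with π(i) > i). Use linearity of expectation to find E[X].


Write X = Σ_{i=1}^{135} X_i, where X_i = 1_{π(i) > i}.
For each fixed i, π(i) is uniform over {1, …, 135} (marginal of a uniform permutation), so P[π(i) > i] = (n − i)/n. Summing: Σ_{i=1}^{135} (n − i)/n = (0 + 1 + … + 134)/135 = 135(135 − 1)/(2·135) = (135 − 1)/2.
Hence E[X] = Σ_{i=1}^{135} (135 − i)/135 = 67 ≈ 67.000000.

E[X] = 67 = 67.000000.


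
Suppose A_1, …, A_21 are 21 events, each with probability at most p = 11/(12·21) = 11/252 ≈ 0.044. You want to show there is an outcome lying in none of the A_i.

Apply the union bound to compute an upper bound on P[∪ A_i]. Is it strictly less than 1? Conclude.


Union bound: P[∪_{i=1}^{21} A_i] ≤ Σ_i P[A_i] ≤ 21·p = 21·(11/252) = 11/12.
Numerically: 11/12 ≈ 0.917.
Is 11/12 < 1? YES.
Since P[∪ A_i] ≤ 11/12 < 1, the complement has P[∩ A_i^c] ≥ 1 − 11/12 = 1/12 > 0, so some outcome avoids every A_i.

21·p = 11/12 ≈ 0.917; existence CERTIFIED by the union bound.


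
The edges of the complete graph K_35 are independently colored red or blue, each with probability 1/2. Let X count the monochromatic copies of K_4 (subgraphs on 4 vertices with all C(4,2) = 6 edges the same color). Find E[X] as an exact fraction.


Let X = Σ_S X_S over the C(35, 4) = 52360 subsets S of size 4, where X_S = 1 if the K_4 on S is monochromatic.
For a fixed S, the K_4 on S has C(4, 2) = 6 edges. P[all 6 edges red] = (1/2)^6, and likewise for blue, so P[monochromatic] = 2·(1/2)^6 = 2^{1 − 6} = 1/32.
By linearity of expectation: E[X] = C(35, 4) · 2^{1 − 6} = 52360 · 1/32 = 6545/4.
Numerically: E[X] ≈ 1636.25000.

E[X] = C(35,4)·2^(1−C(4,2)) = 6545/4 ≈ 1636.25000.


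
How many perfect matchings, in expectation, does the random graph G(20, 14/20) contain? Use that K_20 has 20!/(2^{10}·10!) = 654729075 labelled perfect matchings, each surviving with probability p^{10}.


K_20 has 20!/(2^{10}·10!) = 654729075 labelled perfect matchings.
For each such perfect matching H, let X_H = 1 if all 10 edges of H are present in G. Then P[X_H = 1] = p^{10} = (7/10)^{10} = 282475249/10000000000.
By linearity of expectation: E[X] = Σ_H E[X_H] = 654729075 · p^{10} = 654729075 · 282475249/10000000000 = 7397790339526587/400000000.
Numerically: E[X] ≈ 1.849e+07.

E[X] = 654729075 · (7/10)^{10} = 7397790339526587/400000000 ≈ 1.849e+07.


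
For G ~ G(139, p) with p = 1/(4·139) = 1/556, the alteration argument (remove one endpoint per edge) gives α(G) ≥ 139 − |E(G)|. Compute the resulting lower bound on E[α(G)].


E[|E(G)|] = C(139, 2)·p = 9591 · (1/556) = 69/4.
E[α(G)] ≥ n − E[|E(G)|] = 139 − 69/4 = 487/4.
Numerically: ≈ 121.750000.
(This is only a lower bound; the true E[α(G)] may be larger.)

E[α(G)] ≥ 487/4 ≈ 121.750000.


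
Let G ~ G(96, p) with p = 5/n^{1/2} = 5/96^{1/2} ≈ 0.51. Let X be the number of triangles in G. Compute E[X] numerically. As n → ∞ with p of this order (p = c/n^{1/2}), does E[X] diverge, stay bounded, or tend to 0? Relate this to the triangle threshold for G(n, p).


Number of potential triangles: C(96, 3) = 142880.
Each occurs with probability p³ ≈ (0.51)³ ≈ 1.32893e-01.
By linearity: E[X] = C(96, 3)·p³ ≈ 142880 · 1.32893e-01 ≈ 18987.798.
Since α = 1/2 < 1, p = c/n^{1/2} ≫ 1/n is above the triangle threshold p ~ 1/n. Asymptotically E[X] ~ (c³/6)·n^{3(1−α)} = (5³/6)·n^{1.5} → ∞; triangles are abundant w.h.p.

E[X] ≈ 18987.798; in regime p = Θ(1/n^{1/2}) E[X] diverges (above the triangle threshold p ~ 1/n).


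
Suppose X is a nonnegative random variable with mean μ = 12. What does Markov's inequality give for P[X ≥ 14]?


μ = E[X] = 12, a = 14.
Markov: P[X ≥ 14] ≤ μ/a = (12)/14 = 6/7.
Numerically: ≈ 0.857.
(Since a = 14 > μ = 12.000, the bound 6/7 is < 1 and informative.)

P[X ≥ 14] ≤ 6/7 ≈ 0.857.


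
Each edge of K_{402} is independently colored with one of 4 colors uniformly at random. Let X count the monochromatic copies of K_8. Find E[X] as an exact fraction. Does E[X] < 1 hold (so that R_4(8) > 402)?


E[X] = C(402, 8) · 4^{1 − 28} = 15770615726749950 · 4^{−27} = 15770615726749950/18014398509481984.
As a reduced fraction: E[X] = 7885307863374975/9007199254740992 ≈ 0.87545.
Is E[X] < 1? YES.
Since E[X] < 1, there exists a 4-coloring of K_{402} with no monochromatic K_8; hence R_4(8) > 402.

E[X] = 7885307863374975/9007199254740992 ≈ 0.87545; E[X] < 1, so R_4(8) > 402.


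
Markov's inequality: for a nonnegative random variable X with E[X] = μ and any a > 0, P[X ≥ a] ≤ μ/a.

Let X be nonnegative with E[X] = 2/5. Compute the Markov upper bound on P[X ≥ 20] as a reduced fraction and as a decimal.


μ = E[X] = 2/5, a = 20.
Markov: P[X ≥ 20] ≤ μ/a = (2/5)/20 = 1/50.
Numerically: ≈ 0.02000.
(Since a = 20 > μ = 0.40000, the bound 1/50 is < 1 and informative.)

P[X ≥ 20] ≤ 1/50 ≈ 0.02000.


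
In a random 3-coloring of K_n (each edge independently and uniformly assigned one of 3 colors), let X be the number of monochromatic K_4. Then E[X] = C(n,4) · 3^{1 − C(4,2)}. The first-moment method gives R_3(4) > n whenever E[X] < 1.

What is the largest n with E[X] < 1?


We need C(n, 4) · 3^{1 − 6} < 1, i.e. C(n, 4) < 3^{6 − 1} = 243.
Check values of n near the boundary:
  n = 6: C(6, 4) = 15; 15 < 243? YES
  n = 7: C(7, 4) = 35; 35 < 243? YES
  n = 8: C(8, 4) = 70; 70 < 243? YES
  n = 9: C(9, 4) = 126; 126 < 243? YES
  n = 10: C(10, 4) = 210; 210 < 243? YES
  n = 11: C(11, 4) = 330; 330 < 243? NO
  n = 12: C(12, 4) = 495; 495 < 243? NO
  n = 13: C(13, 4) = 715; 715 < 243? NO
The largest n with C(n, 4) < 243 is n = 10 (where E[X] = 70/81 ≈ 0.864198). Hence R_3(4) > 10, i.e. R_3(4) ≥ 11.

Largest n = 10; hence R_3(4) > 10.


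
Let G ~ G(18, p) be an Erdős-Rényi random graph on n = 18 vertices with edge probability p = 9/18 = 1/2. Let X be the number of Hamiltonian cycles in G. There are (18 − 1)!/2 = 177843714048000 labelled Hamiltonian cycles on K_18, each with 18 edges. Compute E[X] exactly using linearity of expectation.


K_18 has (18 − 1)!/2 = 177843714048000 labelled Hamiltonian cycles.
For each such Hamiltonian cycle H, let X_H = 1 if all 18 edges of H are present in G. Then P[X_H = 1] = p^{18} = (1/2)^{18} = 1/262144.
By linearity: E[X] = Σ_H E[X_H] = 177843714048000 · p^{18} = 177843714048000 · 1/262144 = 10854718875/16.
Numerically: E[X] ≈ 6.784e+08.

E[X] = 177843714048000 · (1/2)^{18} = 10854718875/16 ≈ 6.784e+08.


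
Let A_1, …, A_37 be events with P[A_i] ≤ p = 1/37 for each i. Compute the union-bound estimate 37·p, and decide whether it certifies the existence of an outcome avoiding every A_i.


Union bound: P[∪_{i=1}^{37} A_i] ≤ Σ_i P[A_i] ≤ 37·p = 37·(1/37) = 1.
Numerically: 1 ≈ 1.000.
Is 1 < 1? NO.
Since the bound 1 is ≥ 1, the union bound is uninformative here; it does NOT by itself certify existence.

37·p = 1 ≈ 1.000; existence NOT certified by the union bound.


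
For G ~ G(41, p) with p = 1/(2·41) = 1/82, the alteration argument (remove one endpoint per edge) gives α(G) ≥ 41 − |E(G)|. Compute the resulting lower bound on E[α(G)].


E[|E(G)|] = C(41, 2)·p = 820 · (1/82) = 10.
E[α(G)] ≥ n − E[|E(G)|] = 41 − 10 = 31.
Numerically: ≈ 31.000000.
(This is only a lower bound; the true E[α(G)] may be larger.)

E[α(G)] ≥ 31 ≈ 31.000000.


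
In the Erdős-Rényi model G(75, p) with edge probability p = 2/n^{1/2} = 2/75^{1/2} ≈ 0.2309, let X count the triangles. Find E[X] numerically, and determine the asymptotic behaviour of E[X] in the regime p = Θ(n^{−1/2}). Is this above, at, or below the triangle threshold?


Number of potential triangles: C(75, 3) = 67525.
Each occurs with probability p³ ≈ (0.2309)³ ≈ 1.231681e-02.
By linearity: E[X] = C(75, 3)·p³ ≈ 67525 · 1.231681e-02 ≈ 831.6923.
Since α = 1/2 < 1, p = c/n^{1/2} ≫ 1/n is above the triangle threshold p ~ 1/n. Asymptotically E[X] ~ (c³/6)·n^{3(1−α)} = (2³/6)·n^{1.5} → ∞; triangles are abundant w.h.p.

E[X] ≈ 831.6923; in regime p = Θ(1/n^{1/2}) E[X] diverges (above the triangle threshold p ~ 1/n).


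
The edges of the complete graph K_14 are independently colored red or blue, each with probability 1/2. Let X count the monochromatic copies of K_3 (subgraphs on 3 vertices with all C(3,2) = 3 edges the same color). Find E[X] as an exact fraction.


Let X = Σ_S X_S over the C(14, 3) = 364 subsets S of size 3, where X_S = 1 if the K_3 on S is monochromatic.
For a fixed S, the K_3 on S has C(3, 2) = 3 edges. P[all 3 edges red] = (1/2)^3, and likewise for blue, so P[monochromatic] = 2·(1/2)^3 = 2^{1 − 3} = 1/4.
By linearity of expectation: E[X] = C(14, 3) · 2^{1 − 3} = 364 · 1/4 = 91.
Numerically: E[X] ≈ 91.0000.

E[X] = C(14,3)·2^(1−C(3,2)) = 91 ≈ 91.0000.


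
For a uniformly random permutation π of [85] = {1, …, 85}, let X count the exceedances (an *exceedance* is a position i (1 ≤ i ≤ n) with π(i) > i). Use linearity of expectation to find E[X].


Write X = Σ_{i=1}^{85} X_i, where X_i = 1_{π(i) > i}.
For each fixed i, π(i) is uniform over {1, …, 85} (marginal of a uniform permutation), so P[π(i) > i] = (n − i)/n. Summing: Σ_{i=1}^{85} (n − i)/n = (0 + 1 + … + 84)/85 = 85(85 − 1)/(2·85) = (85 − 1)/2.
Hence E[X] = Σ_{i=1}^{85} (85 − i)/85 = 42 ≈ 42.000000.

E[X] = 42 = 42.000000.


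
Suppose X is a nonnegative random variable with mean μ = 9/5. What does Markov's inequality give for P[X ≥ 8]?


μ = E[X] = 9/5, a = 8.
Markov: P[X ≥ 8] ≤ μ/a = (9/5)/8 = 9/40.
Numerically: ≈ 0.225000.
(Since a = 8 > μ = 1.800000, the bound 9/40 is < 1 and informative.)

P[X ≥ 8] ≤ 9/40 ≈ 0.225000.


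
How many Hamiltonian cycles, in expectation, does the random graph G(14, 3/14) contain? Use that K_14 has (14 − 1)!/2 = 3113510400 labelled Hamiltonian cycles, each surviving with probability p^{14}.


K_14 has (14 − 1)!/2 = 3113510400 labelled Hamiltonian cycles.
For each such Hamiltonian cycle H, let X_H = 1 if all 14 edges of H are present in G. Then P[X_H = 1] = p^{14} = (3/14)^{14} = 4782969/11112006825558016.
By linearity of expectation: E[X] = Σ_H E[X_H] = 3113510400 · p^{14} = 3113510400 · 4782969/11112006825558016 = 4155084744525/3100448333024.
Numerically: E[X] ≈ 1.34.

E[X] = 3113510400 · (3/14)^{14} = 4155084744525/3100448333024 ≈ 1.34.


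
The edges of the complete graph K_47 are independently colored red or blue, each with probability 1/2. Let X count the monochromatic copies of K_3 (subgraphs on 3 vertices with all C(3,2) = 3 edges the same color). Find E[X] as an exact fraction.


Let X = Σ_S X_S over the C(47, 3) = 16215 subsets S of size 3, where X_S = 1 if the K_3 on S is monochromatic.
For a fixed S, the K_3 on S has C(3, 2) = 3 edges. P[all 3 edges red] = (1/2)^3, and likewise for blue, so P[monochromatic] = 2·(1/2)^3 = 2^{1 − 3} = 1/4.
Summing: E[X] = C(47, 3) · 2^{1 − 3} = 16215 · 1/4 = 16215/4.
Numerically: E[X] ≈ 4053.750000.

E[X] = C(47,3)·2^(1−C(3,2)) = 16215/4 ≈ 4053.750000.


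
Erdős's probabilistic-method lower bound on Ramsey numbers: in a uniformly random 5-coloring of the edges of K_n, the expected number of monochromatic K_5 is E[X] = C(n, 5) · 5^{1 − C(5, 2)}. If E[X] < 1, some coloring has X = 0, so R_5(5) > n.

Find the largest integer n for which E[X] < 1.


We need C(n, 5) · 5^{1 − 10} < 1, i.e. C(n, 5) < 5^{10 − 1} = 1953125.
Check values of n near the boundary:
  n = 48: C(48, 5) = 1712304; 1712304 < 1953125? YES
  n = 49: C(49, 5) = 1906884; 1906884 < 1953125? YES
  n = 50: C(50, 5) = 2118760; 2118760 < 1953125? NO
  n = 51: C(51, 5) = 2349060; 2349060 < 1953125? NO
The largest n with C(n, 5) < 1953125 is n = 49 (where E[X] = 1906884/1953125 ≈ 0.9763246). Hence R_5(5) > 49, i.e. R_5(5) ≥ 50.

Largest n = 49; hence R_5(5) > 49.


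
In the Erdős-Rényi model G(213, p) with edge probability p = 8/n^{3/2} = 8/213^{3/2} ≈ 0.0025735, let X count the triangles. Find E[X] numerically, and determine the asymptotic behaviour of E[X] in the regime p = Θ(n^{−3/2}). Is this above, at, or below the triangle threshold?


Number of potential triangles: C(213, 3) = 1587986.
Each occurs with probability p³ ≈ (0.0025735)³ ≈ 1.7043616e-08.
By linearity: E[X] = C(213, 3)·p³ ≈ 1587986 · 1.7043616e-08 ≈ 0.02707.
Since α = 3/2 > 1, p = c/n^{3/2} = o(1/n) is below the triangle threshold p ~ 1/n. Asymptotically E[X] ~ (c³/6)·n^{3(1−α)} = (8³/6)·n^{-1.5} → 0, so by Markov's inequality G has no triangles w.h.p.

E[X] ≈ 0.02707; in regime p = Θ(1/n^{3/2}) E[X] tends to 0 (below the triangle threshold p ~ 1/n).


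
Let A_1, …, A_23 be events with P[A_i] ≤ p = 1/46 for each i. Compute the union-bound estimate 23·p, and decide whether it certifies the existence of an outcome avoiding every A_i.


Union bound: P[∪_{i=1}^{23} A_i] ≤ Σ_i P[A_i] ≤ 23·p = 23·(1/46) = 1/2.
Numerically: 1/2 ≈ 0.5000000.
Is 1/2 < 1? YES.
Since P[∪ A_i] ≤ 1/2 < 1, the complement has P[∩ A_i^c] ≥ 1 − 1/2 = 1/2 > 0, so some outcome avoids every A_i.

23·p = 1/2 ≈ 0.5000000; existence CERTIFIED by the union bound.


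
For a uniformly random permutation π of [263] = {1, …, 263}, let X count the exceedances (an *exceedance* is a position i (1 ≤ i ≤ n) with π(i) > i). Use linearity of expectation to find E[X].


Write X = Σ_{i=1}^{263} X_i, where X_i = 1_{π(i) > i}.
For each fixed i, π(i) is uniform over {1, …, 263} (marginal of a uniform permutation), so P[π(i) > i] = (n − i)/n. Summing: Σ_{i=1}^{263} (n − i)/n = (0 + 1 + … + 262)/263 = 263(263 − 1)/(2·263) = (263 − 1)/2.
Hence E[X] = Σ_{i=1}^{263} (263 − i)/263 = 131 ≈ 131.0000.

E[X] = 131 = 131.0000.


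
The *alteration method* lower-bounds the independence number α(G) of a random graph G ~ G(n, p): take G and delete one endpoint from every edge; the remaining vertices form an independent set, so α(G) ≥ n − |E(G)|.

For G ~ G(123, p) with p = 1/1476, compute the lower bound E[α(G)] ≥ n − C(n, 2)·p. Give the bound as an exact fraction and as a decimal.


E[|E(G)|] = C(123, 2)·p = 7503 · (1/1476) = 61/12.
E[α(G)] ≥ n − E[|E(G)|] = 123 − 61/12 = 1415/12.
Numerically: ≈ 117.91667.
(This is only a lower bound; the true E[α(G)] may be larger.)

E[α(G)] ≥ 1415/12 ≈ 117.91667.


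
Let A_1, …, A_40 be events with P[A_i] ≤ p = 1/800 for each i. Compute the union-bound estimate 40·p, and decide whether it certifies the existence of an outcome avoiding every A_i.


Union bound: P[∪_{i=1}^{40} A_i] ≤ Σ_i P[A_i] ≤ 40·p = 40·(1/800) = 1/20.
Numerically: 1/20 ≈ 0.05000.
Is 1/20 < 1? YES.
Since P[∪ A_i] ≤ 1/20 < 1, the complement has P[∩ A_i^c] ≥ 1 − 1/20 = 19/20 > 0, so some outcome avoids every A_i.

40·p = 1/20 ≈ 0.05000; existence CERTIFIED by the union bound.


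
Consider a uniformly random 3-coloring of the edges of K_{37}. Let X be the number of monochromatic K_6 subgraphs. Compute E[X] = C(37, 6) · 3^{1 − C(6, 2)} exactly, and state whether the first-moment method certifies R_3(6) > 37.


E[X] = C(37, 6) · 3^{1 − 15} = 2324784 · 3^{−14} = 2324784/4782969.
As a reduced fraction: E[X] = 774928/1594323 ≈ 0.486.
Is E[X] < 1? YES.
Since E[X] < 1, there exists a 3-coloring of K_{37} with no monochromatic K_6; hence R_3(6) > 37.

E[X] = 774928/1594323 ≈ 0.486; E[X] < 1, so R_3(6) > 37.


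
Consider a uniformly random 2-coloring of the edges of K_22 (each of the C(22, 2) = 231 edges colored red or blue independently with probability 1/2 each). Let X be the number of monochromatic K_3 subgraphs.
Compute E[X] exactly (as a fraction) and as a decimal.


Let X = Σ_S X_S over the C(22, 3) = 1540 subsets S of size 3, where X_S = 1 if the K_3 on S is monochromatic.
For a fixed S, the K_3 on S has C(3, 2) = 3 edges. P[all 3 edges red] = (1/2)^3, and likewise for blue, so P[monochromatic] = 2·(1/2)^3 = 2^{1 − 3} = 1/4.
By linearity: E[X] = C(22, 3) · 2^{1 − 3} = 1540 · 1/4 = 385.
Numerically: E[X] ≈ 385.0000.

E[X] = C(22,3)·2^(1−C(3,2)) = 385 ≈ 385.0000.


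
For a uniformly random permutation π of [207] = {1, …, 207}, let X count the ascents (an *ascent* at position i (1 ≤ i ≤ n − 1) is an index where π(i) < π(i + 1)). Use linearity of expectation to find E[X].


Write X = Σ X_I over i = 1, …, 206, with X_I the indicator of one ascent.
There are 206 indicators.
For each fixed i, the pair (π(i), π(i+1)) is a uniformly random ordered pair of distinct values from {1, …, 207}; by symmetry P[π(i) < π(i+1)] = 1/2.
By linearity: E[X] = 206 · (1/2) = (207 − 1) · (1/2) = 103 ≈ 103.0000.

E[X] = 103 = 103.0000.


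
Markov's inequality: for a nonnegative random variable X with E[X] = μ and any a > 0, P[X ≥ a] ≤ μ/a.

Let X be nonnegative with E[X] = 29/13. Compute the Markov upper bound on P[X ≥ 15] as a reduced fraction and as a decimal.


μ = E[X] = 29/13, a = 15.
Markov: P[X ≥ 15] ≤ μ/a = (29/13)/15 = 29/195.
Numerically: ≈ 0.148718.
(Since a = 15 > μ = 2.230769, the bound 29/195 is < 1 and informative.)

P[X ≥ 15] ≤ 29/195 ≈ 0.148718.


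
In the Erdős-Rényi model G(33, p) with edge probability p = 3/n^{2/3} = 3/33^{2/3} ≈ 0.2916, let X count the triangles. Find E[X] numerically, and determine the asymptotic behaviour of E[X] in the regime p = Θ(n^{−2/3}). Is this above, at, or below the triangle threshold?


Number of potential triangles: C(33, 3) = 5456.
Each occurs with probability p³ ≈ (0.2916)³ ≈ 2.479339e-02.
By linearity: E[X] = C(33, 3)·p³ ≈ 5456 · 2.479339e-02 ≈ 135.2727.
Since α = 2/3 < 1, p = c/n^{2/3} ≫ 1/n is above the triangle threshold p ~ 1/n. Asymptotically E[X] ~ (c³/6)·n^{3(1−α)} = (3³/6)·n^{1} → ∞; triangles are abundant w.h.p.

E[X] ≈ 135.2727; in regime p = Θ(1/n^{2/3}) E[X] diverges (above the triangle threshold p ~ 1/n).


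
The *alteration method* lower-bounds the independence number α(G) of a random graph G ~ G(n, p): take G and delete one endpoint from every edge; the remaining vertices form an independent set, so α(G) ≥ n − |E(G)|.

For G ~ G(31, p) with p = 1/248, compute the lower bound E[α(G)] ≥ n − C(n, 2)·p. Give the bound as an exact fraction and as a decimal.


E[|E(G)|] = C(31, 2)·p = 465 · (1/248) = 15/8.
E[α(G)] ≥ n − E[|E(G)|] = 31 − 15/8 = 233/8.
Numerically: ≈ 29.1250.
(This is only a lower bound; the true E[α(G)] may be larger.)

E[α(G)] ≥ 233/8 ≈ 29.1250.


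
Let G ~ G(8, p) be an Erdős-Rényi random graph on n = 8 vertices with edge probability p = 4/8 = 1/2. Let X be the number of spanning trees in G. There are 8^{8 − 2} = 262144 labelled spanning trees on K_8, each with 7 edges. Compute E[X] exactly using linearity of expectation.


K_8 has 8^{8 − 2} = 262144 labelled spanning trees.
For each such spanning tree H, let X_H = 1 if all 7 edges of H are present in G. Then P[X_H = 1] = p^{7} = (1/2)^{7} = 1/128.
Summing the indicators: E[X] = Σ_H E[X_H] = 262144 · p^{7} = 262144 · 1/128 = 2048.
Numerically: E[X] ≈ 2048.

E[X] = 262144 · (1/2)^{7} = 2048 ≈ 2048.


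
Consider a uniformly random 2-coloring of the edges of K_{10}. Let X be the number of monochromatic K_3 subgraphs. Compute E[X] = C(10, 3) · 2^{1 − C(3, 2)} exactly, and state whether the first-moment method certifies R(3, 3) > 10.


E[X] = C(10, 3) · 2^{1 − 3} = 120 · 2^{−2} = 120/4.
As a reduced fraction: E[X] = 30 ≈ 30.000000.
Is E[X] < 1? NO.
Since E[X] ≥ 1, the first-moment bound is inconclusive at n = 10; it does NOT by itself certify R(3, 3) > 10.

E[X] = 30 ≈ 30.000000; E[X] ≥ 1; first-moment method inconclusive here.


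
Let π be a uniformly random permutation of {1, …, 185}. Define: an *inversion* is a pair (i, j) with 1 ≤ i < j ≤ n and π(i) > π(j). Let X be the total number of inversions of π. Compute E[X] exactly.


Write X = Σ X_I over the C(185, 2) = 17020 pairs i < j, with X_I the indicator of one inversion.
There are 17020 indicators.
For each fixed pair i < j, the values π(i) and π(j) are two distinct elements of {1, …, 185} in uniformly random order; by symmetry P[π(i) > π(j)] = 1/2.
By linearity: E[X] = 17020 · (1/2) = C(185, 2) · (1/2) = 17020/2 = 8510 ≈ 8510.0000.

E[X] = 8510 = 8510.0000.


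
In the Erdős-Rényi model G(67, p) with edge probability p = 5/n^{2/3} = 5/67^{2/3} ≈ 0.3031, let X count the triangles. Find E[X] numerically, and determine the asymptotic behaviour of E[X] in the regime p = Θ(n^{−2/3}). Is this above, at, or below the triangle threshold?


Number of potential triangles: C(67, 3) = 47905.
Each occurs with probability p³ ≈ (0.3031)³ ≈ 2.7845845e-02.
By linearity: E[X] = C(67, 3)·p³ ≈ 47905 · 2.7845845e-02 ≈ 1333.95522.
Since α = 2/3 < 1, p = c/n^{2/3} ≫ 1/n is above the triangle threshold p ~ 1/n. Asymptotically E[X] ~ (c³/6)·n^{3(1−α)} = (5³/6)·n^{1} → ∞; triangles are abundant w.h.p.

E[X] ≈ 1333.95522; in regime p = Θ(1/n^{2/3}) E[X] diverges (above the triangle threshold p ~ 1/n).


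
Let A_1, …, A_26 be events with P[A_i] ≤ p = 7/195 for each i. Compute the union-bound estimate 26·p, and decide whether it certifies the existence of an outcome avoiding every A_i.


Union bound: P[∪_{i=1}^{26} A_i] ≤ Σ_i P[A_i] ≤ 26·p = 26·(7/195) = 14/15.
Numerically: 14/15 ≈ 0.9333.
Is 14/15 < 1? YES.
Since P[∪ A_i] ≤ 14/15 < 1, the complement has P[∩ A_i^c] ≥ 1 − 14/15 = 1/15 > 0, so some outcome avoids every A_i.

26·p = 14/15 ≈ 0.9333; existence CERTIFIED by the union bound.


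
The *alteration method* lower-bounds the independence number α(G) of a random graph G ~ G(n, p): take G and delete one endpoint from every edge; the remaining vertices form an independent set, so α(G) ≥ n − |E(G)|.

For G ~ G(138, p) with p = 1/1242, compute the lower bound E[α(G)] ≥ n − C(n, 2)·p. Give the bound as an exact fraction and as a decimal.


E[|E(G)|] = C(138, 2)·p = 9453 · (1/1242) = 137/18.
E[α(G)] ≥ n − E[|E(G)|] = 138 − 137/18 = 2347/18.
Numerically: ≈ 130.38889.
(This is only a lower bound; the true E[α(G)] may be larger.)

E[α(G)] ≥ 2347/18 ≈ 130.38889.


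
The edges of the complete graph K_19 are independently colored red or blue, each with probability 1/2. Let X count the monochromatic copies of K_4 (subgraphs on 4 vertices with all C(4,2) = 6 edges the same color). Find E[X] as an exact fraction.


Let X = Σ_S X_S over the C(19, 4) = 3876 subsets S of size 4, where X_S = 1 if the K_4 on S is monochromatic.
For a fixed S, the K_4 on S has C(4, 2) = 6 edges. P[all 6 edges red] = (1/2)^6, and likewise for blue, so P[monochromatic] = 2·(1/2)^6 = 2^{1 − 6} = 1/32.
By linearity: E[X] = C(19, 4) · 2^{1 − 6} = 3876 · 1/32 = 969/8.
Numerically: E[X] ≈ 121.1250.

E[X] = C(19,4)·2^(1−C(4,2)) = 969/8 ≈ 121.1250.


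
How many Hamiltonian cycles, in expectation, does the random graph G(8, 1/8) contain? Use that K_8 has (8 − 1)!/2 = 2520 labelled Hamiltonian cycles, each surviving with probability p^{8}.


K_8 has (8 − 1)!/2 = 2520 labelled Hamiltonian cycles.
For each such Hamiltonian cycle H, let X_H = 1 if all 8 edges of H are present in G. Then P[X_H = 1] = p^{8} = (1/8)^{8} = 1/16777216.
By linearity of expectation: E[X] = Σ_H E[X_H] = 2520 · p^{8} = 2520 · 1/16777216 = 315/2097152.
Numerically: E[X] ≈ 0.0001502.

E[X] = 2520 · (1/8)^{8} = 315/2097152 ≈ 0.0001502.


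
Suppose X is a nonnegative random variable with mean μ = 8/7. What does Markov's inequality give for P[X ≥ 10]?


μ = E[X] = 8/7, a = 10.
Markov: P[X ≥ 10] ≤ μ/a = (8/7)/10 = 4/35.
Numerically: ≈ 0.1143.
(Since a = 10 > μ = 1.1429, the bound 4/35 is < 1 and informative.)

P[X ≥ 10] ≤ 4/35 ≈ 0.1143.


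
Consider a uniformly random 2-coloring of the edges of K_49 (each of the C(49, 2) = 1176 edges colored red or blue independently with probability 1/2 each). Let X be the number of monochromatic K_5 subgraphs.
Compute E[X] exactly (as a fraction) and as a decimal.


Let X = Σ_S X_S over the C(49, 5) = 1906884 subsets S of size 5, where X_S = 1 if the K_5 on S is monochromatic.
For a fixed S, the K_5 on S has C(5, 2) = 10 edges. P[all 10 edges red] = (1/2)^10, and likewise for blue, so P[monochromatic] = 2·(1/2)^10 = 2^{1 − 10} = 1/512.
By linearity of expectation: E[X] = C(49, 5) · 2^{1 − 10} = 1906884 · 1/512 = 476721/128.
Numerically: E[X] ≈ 3724.383.

E[X] = C(49,5)·2^(1−C(5,2)) = 476721/128 ≈ 3724.383.


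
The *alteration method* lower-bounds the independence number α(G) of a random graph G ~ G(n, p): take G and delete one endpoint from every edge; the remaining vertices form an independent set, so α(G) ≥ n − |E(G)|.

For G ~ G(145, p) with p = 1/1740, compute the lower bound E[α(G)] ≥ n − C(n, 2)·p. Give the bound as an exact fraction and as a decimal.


E[|E(G)|] = C(145, 2)·p = 10440 · (1/1740) = 6.
E[α(G)] ≥ n − E[|E(G)|] = 145 − 6 = 139.
Numerically: ≈ 139.0000.
(This is only a lower bound; the true E[α(G)] may be larger.)

E[α(G)] ≥ 139 ≈ 139.0000.


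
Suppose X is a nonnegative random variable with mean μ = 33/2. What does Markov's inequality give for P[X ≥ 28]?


μ = E[X] = 33/2, a = 28.
Markov: P[X ≥ 28] ≤ μ/a = (33/2)/28 = 33/56.
Numerically: ≈ 0.589286.
(Since a = 28 > μ = 16.500000, the bound 33/56 is < 1 and informative.)

P[X ≥ 28] ≤ 33/56 ≈ 0.589286.


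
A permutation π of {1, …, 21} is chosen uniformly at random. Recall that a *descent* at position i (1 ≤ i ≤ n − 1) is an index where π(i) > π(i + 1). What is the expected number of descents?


Write X = Σ X_I over i = 1, …, 20, with X_I the indicator of one descent.
There are 20 indicators.
For each fixed i, the pair (π(i), π(i+1)) is a uniformly random ordered pair of distinct values from {1, …, 21}; by symmetry P[π(i) > π(i+1)] = 1/2.
By linearity: E[X] = 20 · (1/2) = (21 − 1) · (1/2) = 10 ≈ 10.0000.

E[X] = 10 = 10.0000.


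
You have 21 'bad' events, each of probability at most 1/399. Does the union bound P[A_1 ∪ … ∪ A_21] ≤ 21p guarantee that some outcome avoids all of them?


Union bound: P[∪_{i=1}^{21} A_i] ≤ Σ_i P[A_i] ≤ 21·p = 21·(1/399) = 1/19.
Numerically: 1/19 ≈ 0.052632.
Is 1/19 < 1? YES.
Since P[∪ A_i] ≤ 1/19 < 1, the complement has P[∩ A_i^c] ≥ 1 − 1/19 = 18/19 > 0, so some outcome avoids every A_i.

21·p = 1/19 ≈ 0.052632; existence CERTIFIED by the union bound.


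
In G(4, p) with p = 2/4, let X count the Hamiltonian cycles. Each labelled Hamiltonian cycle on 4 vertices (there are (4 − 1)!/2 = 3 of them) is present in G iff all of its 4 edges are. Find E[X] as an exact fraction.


K_4 has (4 − 1)!/2 = 3 labelled Hamiltonian cycles.
For each such Hamiltonian cycle H, let X_H = 1 if all 4 edges of H are present in G. Then P[X_H = 1] = p^{4} = (1/2)^{4} = 1/16.
Summing the indicators: E[X] = Σ_H E[X_H] = 3 · p^{4} = 3 · 1/16 = 3/16.
Numerically: E[X] ≈ 0.1875.

E[X] = 3 · (1/2)^{4} = 3/16 ≈ 0.1875.


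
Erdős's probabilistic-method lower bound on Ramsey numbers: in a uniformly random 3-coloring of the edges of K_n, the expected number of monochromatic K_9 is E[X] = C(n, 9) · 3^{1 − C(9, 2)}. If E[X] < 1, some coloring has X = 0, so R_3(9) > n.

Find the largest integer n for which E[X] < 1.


We need C(n, 9) · 3^{1 − 36} < 1, i.e. C(n, 9) < 3^{36 − 1} = 50031545098999707.
Check values of n near the boundary:
  n = 295: C(295, 9) = 41221140106119260; 41221140106119260 < 50031545098999707? YES
  n = 296: C(296, 9) = 42513789098994080; 42513789098994080 < 50031545098999707? YES
  n = 297: C(297, 9) = 43842345008337645; 43842345008337645 < 50031545098999707? YES
  n = 298: C(298, 9) = 45207677551849890; 45207677551849890 < 50031545098999707? YES
  n = 299: C(299, 9) = 46610674441390059; 46610674441390059 < 50031545098999707? YES
  n = 300: C(300, 9) = 48052241692154700; 48052241692154700 < 50031545098999707? YES
  n = 301: C(301, 9) = 49533303936090975; 49533303936090975 < 50031545098999707? YES
  n = 302: C(302, 9) = 51054804739588650; 51054804739588650 < 50031545098999707? NO
The largest n with C(n, 9) < 50031545098999707 is n = 301 (where E[X] = 16511101312030325/16677181699666569 ≈ 0.990041). Hence R_3(9) > 301, i.e. R_3(9) ≥ 302.

Largest n = 301; hence R_3(9) > 301.


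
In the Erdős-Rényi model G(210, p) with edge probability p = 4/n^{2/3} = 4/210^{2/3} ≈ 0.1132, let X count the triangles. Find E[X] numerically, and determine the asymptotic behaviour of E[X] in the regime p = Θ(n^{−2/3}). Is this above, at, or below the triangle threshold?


Number of potential triangles: C(210, 3) = 1521520.
Each occurs with probability p³ ≈ (0.1132)³ ≈ 1.451247e-03.
By linearity: E[X] = C(210, 3)·p³ ≈ 1521520 · 1.451247e-03 ≈ 2208.1016.
Since α = 2/3 < 1, p = c/n^{2/3} ≫ 1/n is above the triangle threshold p ~ 1/n. Asymptotically E[X] ~ (c³/6)·n^{3(1−α)} = (4³/6)·n^{1} → ∞; triangles are abundant w.h.p.

E[X] ≈ 2208.1016; in regime p = Θ(1/n^{2/3}) E[X] diverges (above the triangle threshold p ~ 1/n).


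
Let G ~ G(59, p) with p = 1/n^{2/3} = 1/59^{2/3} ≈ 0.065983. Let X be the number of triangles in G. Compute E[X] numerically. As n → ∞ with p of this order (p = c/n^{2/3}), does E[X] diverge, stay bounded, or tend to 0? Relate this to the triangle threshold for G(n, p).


Number of potential triangles: C(59, 3) = 32509.
Each occurs with probability p³ ≈ (0.065983)³ ≈ 2.87273772e-04.
By linearity: E[X] = C(59, 3)·p³ ≈ 32509 · 2.87273772e-04 ≈ 9.338983.
Since α = 2/3 < 1, p = c/n^{2/3} ≫ 1/n is above the triangle threshold p ~ 1/n. Asymptotically E[X] ~ (c³/6)·n^{3(1−α)} = (1³/6)·n^{1} → ∞; triangles are abundant w.h.p.

E[X] ≈ 9.338983; in regime p = Θ(1/n^{2/3}) E[X] diverges (above the triangle threshold p ~ 1/n).


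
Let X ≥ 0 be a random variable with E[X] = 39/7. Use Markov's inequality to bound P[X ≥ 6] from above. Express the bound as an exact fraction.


μ = E[X] = 39/7, a = 6.
Markov: P[X ≥ 6] ≤ μ/a = (39/7)/6 = 13/14.
Numerically: ≈ 0.92857.
(Since a = 6 > μ = 5.57143, the bound 13/14 is < 1 and informative.)

P[X ≥ 6] ≤ 13/14 ≈ 0.92857.


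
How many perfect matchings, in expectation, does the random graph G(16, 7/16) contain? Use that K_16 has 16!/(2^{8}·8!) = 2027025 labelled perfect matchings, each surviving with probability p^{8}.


K_16 has 16!/(2^{8}·8!) = 2027025 labelled perfect matchings.
For each such perfect matching H, let X_H = 1 if all 8 edges of H are present in G. Then P[X_H = 1] = p^{8} = (7/16)^{8} = 5764801/4294967296.
By linearity: E[X] = Σ_H E[X_H] = 2027025 · p^{8} = 2027025 · 5764801/4294967296 = 11685395747025/4294967296.
Numerically: E[X] ≈ 2721.

E[X] = 2027025 · (7/16)^{8} = 11685395747025/4294967296 ≈ 2721.


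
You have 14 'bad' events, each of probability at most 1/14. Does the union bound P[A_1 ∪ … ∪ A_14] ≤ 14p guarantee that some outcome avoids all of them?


Union bound: P[∪_{i=1}^{14} A_i] ≤ Σ_i P[A_i] ≤ 14·p = 14·(1/14) = 1.
Numerically: 1 ≈ 1.0000.
Is 1 < 1? NO.
Since the bound 1 is ≥ 1, the union bound is uninformative here; it does NOT by itself certify existence.

14·p = 1 ≈ 1.0000; existence NOT certified by the union bound.


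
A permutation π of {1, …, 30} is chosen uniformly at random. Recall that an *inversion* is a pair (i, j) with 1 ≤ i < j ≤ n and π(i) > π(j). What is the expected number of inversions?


Write X = Σ X_I over the C(30, 2) = 435 pairs i < j, with X_I the indicator of one inversion.
There are 435 indicators.
For each fixed pair i < j, the values π(i) and π(j) are two distinct elements of {1, …, 30} in uniformly random order; by symmetry P[π(i) > π(j)] = 1/2.
By linearity: E[X] = 435 · (1/2) = C(30, 2) · (1/2) = 435/2 = 435/2 ≈ 217.500000.

E[X] = 435/2 = 217.500000.


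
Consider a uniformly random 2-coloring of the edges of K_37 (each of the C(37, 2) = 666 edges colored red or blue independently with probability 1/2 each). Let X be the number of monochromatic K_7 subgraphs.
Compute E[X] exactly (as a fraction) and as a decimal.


Let X = Σ_S X_S over the C(37, 7) = 10295472 subsets S of size 7, where X_S = 1 if the K_7 on S is monochromatic.
For a fixed S, the K_7 on S has C(7, 2) = 21 edges. P[all 21 edges red] = (1/2)^21, and likewise for blue, so P[monochromatic] = 2·(1/2)^21 = 2^{1 − 21} = 1/1048576.
Summing: E[X] = C(37, 7) · 2^{1 − 21} = 10295472 · 1/1048576 = 643467/65536.
Numerically: E[X] ≈ 9.8185.

E[X] = C(37,7)·2^(1−C(7,2)) = 643467/65536 ≈ 9.8185.


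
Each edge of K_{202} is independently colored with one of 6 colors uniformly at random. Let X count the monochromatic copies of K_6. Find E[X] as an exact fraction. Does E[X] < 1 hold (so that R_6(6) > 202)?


E[X] = C(202, 6) · 6^{1 − 15} = 87544611330 · 6^{−14} = 87544611330/78364164096.
As a reduced fraction: E[X] = 14590768555/13060694016 ≈ 1.117.
Is E[X] < 1? NO.
Since E[X] ≥ 1, the first-moment bound is inconclusive at n = 202; it does NOT by itself certify R_6(6) > 202.

E[X] = 14590768555/13060694016 ≈ 1.117; E[X] ≥ 1; first-moment method inconclusive here.


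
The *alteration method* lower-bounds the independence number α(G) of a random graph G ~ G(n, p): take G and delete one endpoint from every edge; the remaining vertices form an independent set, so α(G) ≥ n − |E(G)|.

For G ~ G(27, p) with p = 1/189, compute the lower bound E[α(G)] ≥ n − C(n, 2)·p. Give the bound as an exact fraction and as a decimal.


E[|E(G)|] = C(27, 2)·p = 351 · (1/189) = 13/7.
E[α(G)] ≥ n − E[|E(G)|] = 27 − 13/7 = 176/7.
Numerically: ≈ 25.143.
(This is only a lower bound; the true E[α(G)] may be larger.)

E[α(G)] ≥ 176/7 ≈ 25.143.


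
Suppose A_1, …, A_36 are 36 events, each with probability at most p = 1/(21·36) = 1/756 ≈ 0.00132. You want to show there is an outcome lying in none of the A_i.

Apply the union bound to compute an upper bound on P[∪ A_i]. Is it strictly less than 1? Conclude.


Union bound: P[∪_{i=1}^{36} A_i] ≤ Σ_i P[A_i] ≤ 36·p = 36·(1/756) = 1/21.
Numerically: 1/21 ≈ 0.04762.
Is 1/21 < 1? YES.
Since P[∪ A_i] ≤ 1/21 < 1, the complement has P[∩ A_i^c] ≥ 1 − 1/21 = 20/21 > 0, so some outcome avoids every A_i.

36·p = 1/21 ≈ 0.04762; existence CERTIFIED by the union bound.


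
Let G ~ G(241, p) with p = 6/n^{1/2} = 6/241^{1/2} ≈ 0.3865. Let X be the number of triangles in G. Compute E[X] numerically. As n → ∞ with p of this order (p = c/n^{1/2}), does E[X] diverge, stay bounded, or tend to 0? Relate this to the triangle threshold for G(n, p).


Number of potential triangles: C(241, 3) = 2303960.
Each occurs with probability p³ ≈ (0.3865)³ ≈ 5.773354e-02.
By linearity: E[X] = C(241, 3)·p³ ≈ 2303960 · 5.773354e-02 ≈ 133015.7667.
Since α = 1/2 < 1, p = c/n^{1/2} ≫ 1/n is above the triangle threshold p ~ 1/n. Asymptotically E[X] ~ (c³/6)·n^{3(1−α)} = (6³/6)·n^{1.5} → ∞; triangles are abundant w.h.p.

E[X] ≈ 133015.7667; in regime p = Θ(1/n^{1/2}) E[X] diverges (above the triangle threshold p ~ 1/n).


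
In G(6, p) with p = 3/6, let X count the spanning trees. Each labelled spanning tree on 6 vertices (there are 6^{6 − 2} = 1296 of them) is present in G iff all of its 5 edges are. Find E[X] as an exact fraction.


K_6 has 6^{6 − 2} = 1296 labelled spanning trees.
For each such spanning tree H, let X_H = 1 if all 5 edges of H are present in G. Then P[X_H = 1] = p^{5} = (1/2)^{5} = 1/32.
By linearity of expectation: E[X] = Σ_H E[X_H] = 1296 · p^{5} = 1296 · 1/32 = 81/2.
Numerically: E[X] ≈ 40.5.

E[X] = 1296 · (1/2)^{5} = 81/2 ≈ 40.5.


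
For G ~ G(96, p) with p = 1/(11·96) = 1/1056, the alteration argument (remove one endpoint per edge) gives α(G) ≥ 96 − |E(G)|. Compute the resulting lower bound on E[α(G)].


E[|E(G)|] = C(96, 2)·p = 4560 · (1/1056) = 95/22.
E[α(G)] ≥ n − E[|E(G)|] = 96 − 95/22 = 2017/22.
Numerically: ≈ 91.681818.
(This is only a lower bound; the true E[α(G)] may be larger.)

E[α(G)] ≥ 2017/22 ≈ 91.681818.


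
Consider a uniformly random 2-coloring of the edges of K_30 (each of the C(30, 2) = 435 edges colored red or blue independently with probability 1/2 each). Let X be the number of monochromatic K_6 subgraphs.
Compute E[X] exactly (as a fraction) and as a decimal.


Let X = Σ_S X_S over the C(30, 6) = 593775 subsets S of size 6, where X_S = 1 if the K_6 on S is monochromatic.
For a fixed S, the K_6 on S has C(6, 2) = 15 edges. P[all 15 edges red] = (1/2)^15, and likewise for blue, so P[monochromatic] = 2·(1/2)^15 = 2^{1 − 15} = 1/16384.
By linearity of expectation: E[X] = C(30, 6) · 2^{1 − 15} = 593775 · 1/16384 = 593775/16384.
Numerically: E[X] ≈ 36.2411.

E[X] = C(30,6)·2^(1−C(6,2)) = 593775/16384 ≈ 36.2411.


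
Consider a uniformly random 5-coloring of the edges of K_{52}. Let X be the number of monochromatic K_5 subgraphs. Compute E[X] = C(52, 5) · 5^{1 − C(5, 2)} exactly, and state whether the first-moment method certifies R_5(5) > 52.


E[X] = C(52, 5) · 5^{1 − 10} = 2598960 · 5^{−9} = 2598960/1953125.
As a reduced fraction: E[X] = 519792/390625 ≈ 1.3306675.
Is E[X] < 1? NO.
Since E[X] ≥ 1, the first-moment bound is inconclusive at n = 52; it does NOT by itself certify R_5(5) > 52.

E[X] = 519792/390625 ≈ 1.3306675; E[X] ≥ 1; first-moment method inconclusive here.


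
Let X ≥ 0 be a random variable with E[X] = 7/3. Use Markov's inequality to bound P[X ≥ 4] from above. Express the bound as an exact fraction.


μ = E[X] = 7/3, a = 4.
Markov: P[X ≥ 4] ≤ μ/a = (7/3)/4 = 7/12.
Numerically: ≈ 0.58333.
(Since a = 4 > μ = 2.33333, the bound 7/12 is < 1 and informative.)

P[X ≥ 4] ≤ 7/12 ≈ 0.58333.


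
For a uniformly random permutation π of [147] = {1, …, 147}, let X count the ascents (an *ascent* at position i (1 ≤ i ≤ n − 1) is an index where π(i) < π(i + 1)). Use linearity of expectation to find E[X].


Write X = Σ X_I over i = 1, …, 146, with X_I the indicator of one ascent.
There are 146 indicators.
For each fixed i, the pair (π(i), π(i+1)) is a uniformly random ordered pair of distinct values from {1, …, 147}; by symmetry P[π(i) < π(i+1)] = 1/2.
By linearity: E[X] = 146 · (1/2) = (147 − 1) · (1/2) = 73 ≈ 73.000000.

E[X] = 73 = 73.000000.


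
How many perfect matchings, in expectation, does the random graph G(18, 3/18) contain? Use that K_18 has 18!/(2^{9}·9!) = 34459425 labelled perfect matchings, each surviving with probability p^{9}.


K_18 has 18!/(2^{9}·9!) = 34459425 labelled perfect matchings.
For each such perfect matching H, let X_H = 1 if all 9 edges of H are present in G. Then P[X_H = 1] = p^{9} = (1/6)^{9} = 1/10077696.
By linearity of expectation: E[X] = Σ_H E[X_H] = 34459425 · p^{9} = 34459425 · 1/10077696 = 425425/124416.
Numerically: E[X] ≈ 3.42.

E[X] = 34459425 · (1/6)^{9} = 425425/124416 ≈ 3.42.


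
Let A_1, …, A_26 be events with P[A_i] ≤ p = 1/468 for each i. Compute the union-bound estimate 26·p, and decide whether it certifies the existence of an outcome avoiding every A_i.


Union bound: P[∪_{i=1}^{26} A_i] ≤ Σ_i P[A_i] ≤ 26·p = 26·(1/468) = 1/18.
Numerically: 1/18 ≈ 0.0556.
Is 1/18 < 1? YES.
Since P[∪ A_i] ≤ 1/18 < 1, the complement has P[∩ A_i^c] ≥ 1 − 1/18 = 17/18 > 0, so some outcome avoids every A_i.

26·p = 1/18 ≈ 0.0556; existence CERTIFIED by the union bound.


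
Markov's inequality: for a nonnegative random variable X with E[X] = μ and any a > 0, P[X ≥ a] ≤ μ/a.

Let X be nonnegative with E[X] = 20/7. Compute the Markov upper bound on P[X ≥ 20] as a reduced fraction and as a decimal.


μ = E[X] = 20/7, a = 20.
Markov: P[X ≥ 20] ≤ μ/a = (20/7)/20 = 1/7.
Numerically: ≈ 0.14286.
(Since a = 20 > μ = 2.85714, the bound 1/7 is < 1 and informative.)

P[X ≥ 20] ≤ 1/7 ≈ 0.14286.
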